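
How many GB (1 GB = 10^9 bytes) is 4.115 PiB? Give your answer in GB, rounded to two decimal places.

4,633,078.12 GB

4.115 PiB × 1,125,899,906,842,624 bytes/PiB = 4,633,078,116,657,397.76 bytes
1 GB = 10^9 bytes = 1,000,000,000 bytes
4,633,078,116,657,397.76 / 1,000,000,000 = 4,633,078.12 GB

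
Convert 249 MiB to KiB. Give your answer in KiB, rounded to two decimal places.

249 MiB = 249 × 2^20 bytes = 261,095,424 bytes
1 KiB = 2^10 bytes = 1,024 bytes
261,095,424 / 1,024 = 254,976.00 KiB

254,976.00 KiB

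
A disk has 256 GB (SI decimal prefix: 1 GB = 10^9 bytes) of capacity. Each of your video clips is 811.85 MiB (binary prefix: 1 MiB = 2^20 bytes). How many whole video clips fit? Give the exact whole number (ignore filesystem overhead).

Capacity: 256 GB = 256,000,000,000 bytes
Per item: 811.85 MiB = 851,286,425.6 bytes
⌊256,000,000,000 / 851,286,425.6⌋ = 300

300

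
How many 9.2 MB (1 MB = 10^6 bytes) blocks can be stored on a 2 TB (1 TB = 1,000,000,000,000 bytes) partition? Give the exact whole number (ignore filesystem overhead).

217,391

Capacity: 2 TB = 2,000,000,000,000 bytes
Per item: 9.2 MB = 9,200,000 bytes
⌊2,000,000,000,000 / 9,200,000⌋ = 217,391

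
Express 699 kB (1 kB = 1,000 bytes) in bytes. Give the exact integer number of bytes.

699 × 1,000 = 699,000 bytes  (1 kB = 10^3 bytes)

699,000 bytes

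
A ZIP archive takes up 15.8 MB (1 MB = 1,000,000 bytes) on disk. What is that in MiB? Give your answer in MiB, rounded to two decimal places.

15.07 MiB

15.8 MB × 1,000,000 bytes/MB = 15,800,000 bytes
1 MiB = 1,048,576 bytes
15,800,000 / 1,048,576 = 15.07 MiB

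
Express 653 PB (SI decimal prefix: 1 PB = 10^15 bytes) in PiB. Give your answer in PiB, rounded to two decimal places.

579.98 PiB

653 PB × 1,000,000,000,000,000 bytes/PB = 653,000,000,000,000,000 bytes
1 PiB = 1,125,899,906,842,624 bytes
653,000,000,000,000,000 / 1,125,899,906,842,624 = 579.98 PiB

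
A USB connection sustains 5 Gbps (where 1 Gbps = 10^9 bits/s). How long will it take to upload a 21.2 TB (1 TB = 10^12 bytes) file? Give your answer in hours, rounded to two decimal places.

9.42 hours

21.2 TB = 21,200,000,000,000 bytes = 169,600,000,000,000 bits
5 Gbps = 5,000,000,000 bits/s
time = 169,600,000,000,000 / 5,000,000,000 = 33,920.0000 s
33,920.0000 s / 3600 = 9.42 hours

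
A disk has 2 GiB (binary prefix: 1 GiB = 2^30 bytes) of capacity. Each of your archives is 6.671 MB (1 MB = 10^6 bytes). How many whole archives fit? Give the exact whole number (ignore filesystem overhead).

Capacity: 2 GiB = 2,147,483,648 bytes
Per item: 6.671 MB = 6,671,000 bytes
⌊2,147,483,648 / 6,671,000⌋ = 321

321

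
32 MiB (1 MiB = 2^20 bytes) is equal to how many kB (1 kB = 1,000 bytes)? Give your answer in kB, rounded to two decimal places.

33,554.43 kB

32 MiB × 1,048,576 bytes/MiB = 33,554,432 bytes
1 kB = 10^3 bytes = 1,000 bytes
33,554,432 / 1,000 = 33,554.43 kB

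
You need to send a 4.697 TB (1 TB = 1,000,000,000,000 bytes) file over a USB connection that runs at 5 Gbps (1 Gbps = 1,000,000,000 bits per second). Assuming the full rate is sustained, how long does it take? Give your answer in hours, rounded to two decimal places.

4.697 TB = 4,697,000,000,000 bytes = 37,576,000,000,000 bits
5 Gbps = 5,000,000,000 bits/s
time = 37,576,000,000,000 / 5,000,000,000 = 7,515.2000 s
7,515.2000 s / 3600 = 2.09 hours

2.09 hours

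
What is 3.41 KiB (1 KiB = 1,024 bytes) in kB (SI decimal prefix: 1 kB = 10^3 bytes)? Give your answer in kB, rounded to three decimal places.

3.41 KiB × 1,024 bytes/KiB = 3,491.84 bytes
1 kB = 10^3 bytes = 1,000 bytes
3,491.84 / 1,000 = 3.492 kB

3.492 kB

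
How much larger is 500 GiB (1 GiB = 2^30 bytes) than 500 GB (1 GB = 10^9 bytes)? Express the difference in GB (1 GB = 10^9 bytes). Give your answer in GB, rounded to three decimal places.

500 GiB = 500 × 1,073,741,824 = 536,870,912,000 bytes
500 GB = 500 × 1,000,000,000 = 500,000,000,000 bytes
difference = 36,870,912,000 bytes
36,870,912,000 / 1,000,000,000 = 36.871 GB

36.871 GB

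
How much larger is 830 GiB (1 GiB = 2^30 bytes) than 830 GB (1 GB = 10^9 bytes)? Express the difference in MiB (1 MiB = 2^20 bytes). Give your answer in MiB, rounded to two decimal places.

830 GiB = 830 × 1,073,741,824 = 891,205,713,920 bytes
830 GB = 830 × 1,000,000,000 = 830,000,000,000 bytes
difference = 61,205,713,920 bytes
61,205,713,920 / 1,048,576 = 58,370.32 MiB

58,370.32 MiB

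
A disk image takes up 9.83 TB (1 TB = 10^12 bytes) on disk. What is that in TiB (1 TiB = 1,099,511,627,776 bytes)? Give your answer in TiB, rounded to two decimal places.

8.94 TiB

9.83 TB × 1,000,000,000,000 bytes/TB = 9,830,000,000,000 bytes
1 TiB = 2^40 bytes = 1,099,511,627,776 bytes
9,830,000,000,000 / 1,099,511,627,776 = 8.94 TiB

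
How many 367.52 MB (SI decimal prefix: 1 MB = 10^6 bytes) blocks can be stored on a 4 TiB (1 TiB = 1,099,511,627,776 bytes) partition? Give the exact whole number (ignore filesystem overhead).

Capacity: 4 TiB = 4,398,046,511,104 bytes
Per item: 367.52 MB = 367,520,000 bytes
⌊4,398,046,511,104 / 367,520,000⌋ = 11,966

11,966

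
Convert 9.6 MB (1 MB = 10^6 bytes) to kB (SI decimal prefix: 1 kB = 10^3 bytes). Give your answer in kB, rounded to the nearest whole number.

9,600 kB

9.6 MB × 1,000,000 bytes/MB = 9,600,000 bytes
1 kB = 10^3 bytes = 1,000 bytes
9,600,000 / 1,000 = 9,600 kB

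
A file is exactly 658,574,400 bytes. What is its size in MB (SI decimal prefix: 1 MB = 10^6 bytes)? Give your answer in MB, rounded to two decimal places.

658,574,400 bytes given.
1 MB = 10^6 bytes = 1,000,000 bytes
658,574,400 / 1,000,000 = 658.57 MB

658.57 MB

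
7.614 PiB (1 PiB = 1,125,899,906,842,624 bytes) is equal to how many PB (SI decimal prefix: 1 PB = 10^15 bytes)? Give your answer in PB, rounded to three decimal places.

7.614 PiB = 7.614 × 2^50 bytes = 8,572,601,890,699,739.136 bytes
1 PB = 10^15 bytes = 1,000,000,000,000,000 bytes
8,572,601,890,699,739.136 / 1,000,000,000,000,000 = 8.573 PB

8.573 PB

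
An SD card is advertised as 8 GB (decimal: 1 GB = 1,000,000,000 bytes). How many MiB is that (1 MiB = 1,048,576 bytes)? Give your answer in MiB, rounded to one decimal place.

7,629.4 MiB

8 GB = 8 × 10^9 bytes = 8,000,000,000 bytes
1 MiB = 2^20 bytes = 1,048,576 bytes
8,000,000,000 / 1,048,576 = 7,629.4 MiB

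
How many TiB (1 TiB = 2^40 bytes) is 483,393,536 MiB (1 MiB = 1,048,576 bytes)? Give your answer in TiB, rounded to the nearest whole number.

461 TiB

483,393,536 MiB × 1,048,576 bytes/MiB = 506,874,860,404,736 bytes
1 TiB = 1,099,511,627,776 bytes
506,874,860,404,736 / 1,099,511,627,776 = 461 TiB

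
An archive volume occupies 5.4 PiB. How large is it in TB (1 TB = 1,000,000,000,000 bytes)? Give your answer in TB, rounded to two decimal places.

5.4 PiB × 1,125,899,906,842,624 bytes/PiB = 6,079,859,496,950,169.6 bytes
1 TB = 1,000,000,000,000 bytes
6,079,859,496,950,169.6 / 1,000,000,000,000 = 6,079.86 TB

6,079.86 TB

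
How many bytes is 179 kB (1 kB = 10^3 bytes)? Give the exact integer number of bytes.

179 × 1,000 = 179,000 bytes  (1 kB = 10^3 bytes)

179,000 bytes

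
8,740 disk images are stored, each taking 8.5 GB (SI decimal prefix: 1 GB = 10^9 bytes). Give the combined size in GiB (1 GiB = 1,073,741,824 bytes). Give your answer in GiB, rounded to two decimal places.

69,187.95 GiB

Total = 8,740 × 8.5 GB = 74,290 GB
= 74,290 × 1,000,000,000 bytes = 74,290,000,000,000 bytes
1 GiB = 1,073,741,824 bytes
74,290,000,000,000 / 1,073,741,824 = 69,187.95 GiB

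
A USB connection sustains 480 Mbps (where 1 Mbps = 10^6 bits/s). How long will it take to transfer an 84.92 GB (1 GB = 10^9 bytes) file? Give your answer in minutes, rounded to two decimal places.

23.59 minutes

84.92 GB = 84,920,000,000 bytes = 679,360,000,000 bits
480 Mbps = 480,000,000 bits/s
time = 679,360,000,000 / 480,000,000 = 1,415.333 s
1,415.333 s / 60 = 23.59 minutes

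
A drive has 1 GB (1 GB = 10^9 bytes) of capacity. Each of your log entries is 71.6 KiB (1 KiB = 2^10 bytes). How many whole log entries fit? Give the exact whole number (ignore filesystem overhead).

13,639

Capacity: 1 GB = 1,000,000,000 bytes
Per item: 71.6 KiB = 73,318.4 bytes
⌊1,000,000,000 / 73,318.4⌋ = 13,639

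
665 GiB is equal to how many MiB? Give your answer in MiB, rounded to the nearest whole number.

665 GiB = 665 × 2^30 bytes = 714,038,312,960 bytes
1 MiB = 1,048,576 bytes
714,038,312,960 / 1,048,576 = 680,960 MiB

680,960 MiB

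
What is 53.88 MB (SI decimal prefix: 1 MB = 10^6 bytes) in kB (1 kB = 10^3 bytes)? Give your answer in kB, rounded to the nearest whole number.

53.88 MB = 53.88 × 10^6 bytes = 53,880,000 bytes
1 kB = 1,000 bytes
53,880,000 / 1,000 = 53,880 kB

53,880 kB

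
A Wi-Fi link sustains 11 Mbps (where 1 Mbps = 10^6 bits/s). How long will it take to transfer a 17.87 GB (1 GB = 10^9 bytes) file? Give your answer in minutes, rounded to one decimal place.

17.87 GB = 17,870,000,000 bytes = 142,960,000,000 bits
11 Mbps = 11,000,000 bits/s
time = 142,960,000,000 / 11,000,000 = 12,996.36 s
12,996.36 s / 60 = 216.6 minutes

216.6 minutes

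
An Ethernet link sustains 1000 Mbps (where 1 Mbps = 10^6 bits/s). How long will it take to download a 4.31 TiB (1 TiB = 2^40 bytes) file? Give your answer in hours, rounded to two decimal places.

4.31 TiB = 4,738,895,115,714.56 bytes = 37,911,160,925,716.48 bits
1000 Mbps = 1,000,000,000 bits/s
time = 37,911,160,925,716.48 / 1,000,000,000 = 37,911.1609 s
37,911.1609 s / 3600 = 10.53 hours

10.53 hours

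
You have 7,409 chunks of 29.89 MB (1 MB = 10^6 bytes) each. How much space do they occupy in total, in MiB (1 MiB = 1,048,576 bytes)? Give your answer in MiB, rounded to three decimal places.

Total = 7,409 × 29.89 MB = 221455.01 MB
= 221455.01 × 1,000,000 bytes = 221,455,010,000 bytes
1 MiB = 1,048,576 bytes
221,455,010,000 / 1,048,576 = 211,195.955 MiB

211,195.955 MiB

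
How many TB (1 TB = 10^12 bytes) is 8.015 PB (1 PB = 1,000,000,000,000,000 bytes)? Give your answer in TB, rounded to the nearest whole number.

8,015 TB

8.015 PB = 8.015 × 10^15 bytes = 8,015,000,000,000,000 bytes
1 TB = 1,000,000,000,000 bytes
8,015,000,000,000,000 / 1,000,000,000,000 = 8,015 TB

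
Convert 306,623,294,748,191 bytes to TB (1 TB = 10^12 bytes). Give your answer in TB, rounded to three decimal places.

306,623,294,748,191 bytes given.
1 TB = 10^12 bytes = 1,000,000,000,000 bytes
306,623,294,748,191 / 1,000,000,000,000 = 306.623 TB

306.623 TB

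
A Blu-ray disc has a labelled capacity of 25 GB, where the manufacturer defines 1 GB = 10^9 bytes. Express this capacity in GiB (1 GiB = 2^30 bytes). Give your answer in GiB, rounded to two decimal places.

25 GB = 25 × 10^9 bytes = 25,000,000,000 bytes
1 GiB = 1,073,741,824 bytes
25,000,000,000 / 1,073,741,824 = 23.28 GiB

23.28 GiB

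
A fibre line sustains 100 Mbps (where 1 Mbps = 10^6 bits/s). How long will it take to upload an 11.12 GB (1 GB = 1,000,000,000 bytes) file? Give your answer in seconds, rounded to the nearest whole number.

890 seconds

11.12 GB = 11,120,000,000 bytes = 88,960,000,000 bits
100 Mbps = 100,000,000 bits/s
time = 88,960,000,000 / 100,000,000 = 890 s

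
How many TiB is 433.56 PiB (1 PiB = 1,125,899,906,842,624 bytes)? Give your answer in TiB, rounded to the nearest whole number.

443,965 TiB

433.56 PiB × 1,125,899,906,842,624 bytes/PiB = 488,145,163,610,688,061.44 bytes
1 TiB = 2^40 bytes = 1,099,511,627,776 bytes
488,145,163,610,688,061.44 / 1,099,511,627,776 = 443,965 TiB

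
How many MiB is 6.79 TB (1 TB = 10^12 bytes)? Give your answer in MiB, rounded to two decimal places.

6,475,448.61 MiB

6.79 TB × 1,000,000,000,000 bytes/TB = 6,790,000,000,000 bytes
1 MiB = 2^20 bytes = 1,048,576 bytes
6,790,000,000,000 / 1,048,576 = 6,475,448.61 MiB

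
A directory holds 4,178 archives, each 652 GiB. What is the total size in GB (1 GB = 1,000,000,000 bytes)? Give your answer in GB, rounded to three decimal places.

Total = 4,178 × 652 GiB = 2,724,056 GiB
= 2,724,056 × 1,073,741,824 bytes = 2,924,932,858,118,144 bytes
1 GB = 1,000,000,000 bytes
2,924,932,858,118,144 / 1,000,000,000 = 2,924,932.858 GB

2,924,932.858 GB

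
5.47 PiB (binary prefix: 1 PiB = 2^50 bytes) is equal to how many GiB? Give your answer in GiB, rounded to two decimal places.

5,735,710.72 GiB

5.47 PiB × 1,125,899,906,842,624 bytes/PiB = 6,158,672,490,429,153.28 bytes
1 GiB = 1,073,741,824 bytes
6,158,672,490,429,153.28 / 1,073,741,824 = 5,735,710.72 GiB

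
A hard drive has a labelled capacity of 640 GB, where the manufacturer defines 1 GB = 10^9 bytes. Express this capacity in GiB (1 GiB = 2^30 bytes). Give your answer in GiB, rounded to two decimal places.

596.05 GiB

640 GB = 640 × 10^9 bytes = 640,000,000,000 bytes
1 GiB = 1,073,741,824 bytes
640,000,000,000 / 1,073,741,824 = 596.05 GiB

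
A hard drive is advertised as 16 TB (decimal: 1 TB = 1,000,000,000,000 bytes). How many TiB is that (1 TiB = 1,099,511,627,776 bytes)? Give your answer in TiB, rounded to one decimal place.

16 TB = 16 × 10^12 bytes = 16,000,000,000,000 bytes
1 TiB = 2^40 bytes = 1,099,511,627,776 bytes
16,000,000,000,000 / 1,099,511,627,776 = 14.6 TiB

14.6 TiB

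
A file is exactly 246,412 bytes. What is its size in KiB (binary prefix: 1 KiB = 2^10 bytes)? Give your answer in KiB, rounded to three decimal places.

240.637 KiB

246,412 bytes given.
1 KiB = 1,024 bytes
246,412 / 1,024 = 240.637 KiB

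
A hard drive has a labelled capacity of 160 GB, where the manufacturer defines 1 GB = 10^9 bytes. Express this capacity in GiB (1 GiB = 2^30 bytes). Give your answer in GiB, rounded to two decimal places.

149.01 GiB

160 GB = 160 × 10^9 bytes = 160,000,000,000 bytes
1 GiB = 2^30 bytes = 1,073,741,824 bytes
160,000,000,000 / 1,073,741,824 = 149.01 GiB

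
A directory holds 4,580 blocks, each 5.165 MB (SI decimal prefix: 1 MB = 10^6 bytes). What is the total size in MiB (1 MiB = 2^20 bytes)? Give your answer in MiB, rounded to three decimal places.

22,559.834 MiB

Total = 4,580 × 5.165 MB = 23655.7 MB
= 23655.7 × 1,000,000 bytes = 23,655,700,000 bytes
1 MiB = 1,048,576 bytes
23,655,700,000 / 1,048,576 = 22,559.834 MiB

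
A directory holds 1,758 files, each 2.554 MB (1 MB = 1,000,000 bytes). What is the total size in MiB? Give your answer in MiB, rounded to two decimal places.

Total = 1,758 × 2.554 MB = 4489.932 MB
= 4489.932 × 1,000,000 bytes = 4,489,932,000 bytes
1 MiB = 1,048,576 bytes
4,489,932,000 / 1,048,576 = 4,281.93 MiB

4,281.93 MiB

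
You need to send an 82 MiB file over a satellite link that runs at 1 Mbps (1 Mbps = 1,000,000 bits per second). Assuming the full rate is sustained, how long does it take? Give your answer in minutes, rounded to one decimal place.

82 MiB = 85,983,232 bytes = 687,865,856 bits
1 Mbps = 1,000,000 bits/s
time = 687,865,856 / 1,000,000 = 687.87 s
687.87 s / 60 = 11.5 minutes

11.5 minutes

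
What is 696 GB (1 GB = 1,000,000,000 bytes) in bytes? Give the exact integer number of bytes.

696,000,000,000 bytes

696 × 1,000,000,000 = 696,000,000,000 bytes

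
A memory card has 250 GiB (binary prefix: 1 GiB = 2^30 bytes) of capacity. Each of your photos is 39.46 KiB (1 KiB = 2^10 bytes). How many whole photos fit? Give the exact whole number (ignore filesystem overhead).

6,643,284

Capacity: 250 GiB = 268,435,456,000 bytes
Per item: 39.46 KiB = 40,407.04 bytes
⌊268,435,456,000 / 40,407.04⌋ = 6,643,284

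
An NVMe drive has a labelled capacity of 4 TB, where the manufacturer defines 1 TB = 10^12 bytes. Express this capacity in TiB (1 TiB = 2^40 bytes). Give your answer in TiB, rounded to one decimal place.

3.6 TiB

4 TB × 1,000,000,000,000 bytes/TB = 4,000,000,000,000 bytes
1 TiB = 2^40 bytes = 1,099,511,627,776 bytes
4,000,000,000,000 / 1,099,511,627,776 = 3.6 TiB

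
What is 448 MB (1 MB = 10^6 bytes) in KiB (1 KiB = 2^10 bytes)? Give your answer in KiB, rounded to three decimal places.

437,500.000 KiB

448 MB = 448 × 10^6 bytes = 448,000,000 bytes
1 KiB = 2^10 bytes = 1,024 bytes
448,000,000 / 1,024 = 437,500.000 KiB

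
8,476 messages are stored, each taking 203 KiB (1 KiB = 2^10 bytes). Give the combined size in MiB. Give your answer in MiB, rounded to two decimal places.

Total = 8,476 × 203 KiB = 1,720,628 KiB
= 1,720,628 × 1,024 bytes = 1,761,923,072 bytes
1 MiB = 1,048,576 bytes
1,761,923,072 / 1,048,576 = 1,680.30 MiB

1,680.30 MiB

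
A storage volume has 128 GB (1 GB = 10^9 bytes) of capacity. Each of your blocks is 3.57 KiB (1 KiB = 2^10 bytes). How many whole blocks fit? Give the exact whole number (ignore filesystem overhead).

Capacity: 128 GB = 128,000,000,000 bytes
Per item: 3.57 KiB = 3,655.68 bytes
⌊128,000,000,000 / 3,655.68⌋ = 35,014,005

35,014,005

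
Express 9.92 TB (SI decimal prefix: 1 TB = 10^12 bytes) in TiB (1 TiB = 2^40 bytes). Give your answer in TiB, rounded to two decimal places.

9.02 TiB

9.92 TB × 1,000,000,000,000 bytes/TB = 9,920,000,000,000 bytes
1 TiB = 1,099,511,627,776 bytes
9,920,000,000,000 / 1,099,511,627,776 = 9.02 TiB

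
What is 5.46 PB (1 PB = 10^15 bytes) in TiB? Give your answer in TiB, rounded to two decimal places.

4,965.84 TiB

5.46 PB = 5.46 × 10^15 bytes = 5,460,000,000,000,000 bytes
1 TiB = 2^40 bytes = 1,099,511,627,776 bytes
5,460,000,000,000,000 / 1,099,511,627,776 = 4,965.84 TiB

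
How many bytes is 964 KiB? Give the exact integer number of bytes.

987,136 bytes

964 × 1,024 = 987,136 bytes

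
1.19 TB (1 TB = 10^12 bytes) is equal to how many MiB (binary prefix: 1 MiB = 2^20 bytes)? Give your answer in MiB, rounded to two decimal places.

1.19 TB × 1,000,000,000,000 bytes/TB = 1,190,000,000,000 bytes
1 MiB = 1,048,576 bytes
1,190,000,000,000 / 1,048,576 = 1,134,872.44 MiB

1,134,872.44 MiB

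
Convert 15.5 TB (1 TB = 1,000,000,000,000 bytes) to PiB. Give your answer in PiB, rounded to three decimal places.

0.014 PiB

15.5 TB = 15.5 × 10^12 bytes = 15,500,000,000,000 bytes
1 PiB = 1,125,899,906,842,624 bytes
15,500,000,000,000 / 1,125,899,906,842,624 = 0.014 PiB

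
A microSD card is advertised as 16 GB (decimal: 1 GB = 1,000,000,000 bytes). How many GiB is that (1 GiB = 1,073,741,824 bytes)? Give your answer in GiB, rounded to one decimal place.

16 GB = 16 × 10^9 bytes = 16,000,000,000 bytes
1 GiB = 1,073,741,824 bytes
16,000,000,000 / 1,073,741,824 = 14.9 GiB

14.9 GiB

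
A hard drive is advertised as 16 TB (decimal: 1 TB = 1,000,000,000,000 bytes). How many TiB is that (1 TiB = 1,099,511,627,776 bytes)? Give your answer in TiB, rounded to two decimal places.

14.55 TiB

16 TB = 16 × 10^12 bytes = 16,000,000,000,000 bytes
1 TiB = 2^40 bytes = 1,099,511,627,776 bytes
16,000,000,000,000 / 1,099,511,627,776 = 14.55 TiB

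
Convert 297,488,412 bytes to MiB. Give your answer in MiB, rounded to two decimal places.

283.71 MiB

297,488,412 bytes given.
1 MiB = 2^20 bytes = 1,048,576 bytes
297,488,412 / 1,048,576 = 283.71 MiB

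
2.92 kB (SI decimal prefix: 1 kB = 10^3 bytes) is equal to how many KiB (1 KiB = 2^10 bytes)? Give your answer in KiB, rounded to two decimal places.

2.85 KiB

2.92 kB = 2.92 × 10^3 bytes = 2,920 bytes
1 KiB = 2^10 bytes = 1,024 bytes
2,920 / 1,024 = 2.85 KiB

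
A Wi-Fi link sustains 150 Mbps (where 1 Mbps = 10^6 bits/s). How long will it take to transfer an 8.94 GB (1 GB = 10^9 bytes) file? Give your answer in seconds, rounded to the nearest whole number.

8.94 GB = 8,940,000,000 bytes = 71,520,000,000 bits
150 Mbps = 150,000,000 bits/s
time = 71,520,000,000 / 150,000,000 = 477 s

477 seconds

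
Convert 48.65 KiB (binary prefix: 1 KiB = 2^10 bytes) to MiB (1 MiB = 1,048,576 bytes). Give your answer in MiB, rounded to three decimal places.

0.048 MiB

48.65 KiB × 1,024 bytes/KiB = 49,817.6 bytes
1 MiB = 1,048,576 bytes
49,817.6 / 1,048,576 = 0.048 MiB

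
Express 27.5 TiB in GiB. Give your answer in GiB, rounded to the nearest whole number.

27.5 TiB = 27.5 × 2^40 bytes = 30,236,569,763,840 bytes
1 GiB = 2^30 bytes = 1,073,741,824 bytes
30,236,569,763,840 / 1,073,741,824 = 28,160 GiB

28,160 GiB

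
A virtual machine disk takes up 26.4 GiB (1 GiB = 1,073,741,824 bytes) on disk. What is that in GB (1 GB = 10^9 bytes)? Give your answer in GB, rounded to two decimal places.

26.4 GiB = 26.4 × 2^30 bytes = 28,346,784,153.6 bytes
1 GB = 10^9 bytes = 1,000,000,000 bytes
28,346,784,153.6 / 1,000,000,000 = 28.35 GB

28.35 GB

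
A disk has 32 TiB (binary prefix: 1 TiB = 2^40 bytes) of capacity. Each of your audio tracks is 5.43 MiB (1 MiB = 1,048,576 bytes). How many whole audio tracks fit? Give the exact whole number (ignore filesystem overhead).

6,179,453

Capacity: 32 TiB = 35,184,372,088,832 bytes
Per item: 5.43 MiB = 5,693,767.68 bytes
⌊35,184,372,088,832 / 5,693,767.68⌋ = 6,179,453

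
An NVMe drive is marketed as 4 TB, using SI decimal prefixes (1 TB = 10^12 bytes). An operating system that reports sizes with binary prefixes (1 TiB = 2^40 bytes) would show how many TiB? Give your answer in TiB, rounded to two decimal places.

3.64 TiB

4 TB = 4 × 10^12 bytes = 4,000,000,000,000 bytes
1 TiB = 1,099,511,627,776 bytes
4,000,000,000,000 / 1,099,511,627,776 = 3.64 TiB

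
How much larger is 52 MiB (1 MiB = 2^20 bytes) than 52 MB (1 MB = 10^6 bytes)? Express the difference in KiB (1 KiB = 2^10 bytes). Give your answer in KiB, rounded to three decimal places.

2,466.750 KiB

52 MiB = 52 × 1,048,576 = 54,525,952 bytes
52 MB = 52 × 1,000,000 = 52,000,000 bytes
difference = 2,525,952 bytes
2,525,952 / 1,024 = 2,466.750 KiB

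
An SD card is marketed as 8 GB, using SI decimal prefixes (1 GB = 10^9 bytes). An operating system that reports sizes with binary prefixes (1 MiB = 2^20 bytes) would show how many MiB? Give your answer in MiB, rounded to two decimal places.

8 GB = 8 × 10^9 bytes = 8,000,000,000 bytes
1 MiB = 1,048,576 bytes
8,000,000,000 / 1,048,576 = 7,629.39 MiB

7,629.39 MiB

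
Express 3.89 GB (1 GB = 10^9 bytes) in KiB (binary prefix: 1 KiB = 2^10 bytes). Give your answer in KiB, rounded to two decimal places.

3.89 GB × 1,000,000,000 bytes/GB = 3,890,000,000 bytes
1 KiB = 2^10 bytes = 1,024 bytes
3,890,000,000 / 1,024 = 3,798,828.13 KiB

3,798,828.13 KiB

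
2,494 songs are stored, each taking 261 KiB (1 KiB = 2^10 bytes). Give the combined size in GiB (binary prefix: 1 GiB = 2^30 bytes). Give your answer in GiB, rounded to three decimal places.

0.621 GiB

Total = 2,494 × 261 KiB = 650,934 KiB
= 650,934 × 1,024 bytes = 666,556,416 bytes
1 GiB = 1,073,741,824 bytes
666,556,416 / 1,073,741,824 = 0.621 GiB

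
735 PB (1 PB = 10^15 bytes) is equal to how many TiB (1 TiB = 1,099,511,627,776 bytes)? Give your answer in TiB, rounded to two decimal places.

668,478.61 TiB

735 PB = 735 × 10^15 bytes = 735,000,000,000,000,000 bytes
1 TiB = 1,099,511,627,776 bytes
735,000,000,000,000,000 / 1,099,511,627,776 = 668,478.61 TiB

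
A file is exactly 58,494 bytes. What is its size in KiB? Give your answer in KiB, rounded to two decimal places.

57.12 KiB

58,494 bytes given.
1 KiB = 1,024 bytes
58,494 / 1,024 = 57.12 KiB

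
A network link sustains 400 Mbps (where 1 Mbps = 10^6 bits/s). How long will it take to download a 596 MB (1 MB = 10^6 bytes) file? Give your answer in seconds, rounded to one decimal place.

596 MB = 596,000,000 bytes = 4,768,000,000 bits
400 Mbps = 400,000,000 bits/s
time = 4,768,000,000 / 400,000,000 = 11.9 s

11.9 seconds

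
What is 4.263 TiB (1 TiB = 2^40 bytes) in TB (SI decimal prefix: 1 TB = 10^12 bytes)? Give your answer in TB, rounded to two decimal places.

4.263 TiB × 1,099,511,627,776 bytes/TiB = 4,687,218,069,209.088 bytes
1 TB = 10^12 bytes = 1,000,000,000,000 bytes
4,687,218,069,209.088 / 1,000,000,000,000 = 4.69 TB

4.69 TB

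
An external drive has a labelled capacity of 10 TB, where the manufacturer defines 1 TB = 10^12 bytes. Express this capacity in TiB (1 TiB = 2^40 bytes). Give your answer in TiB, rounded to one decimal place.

9.1 TiB

10 TB × 1,000,000,000,000 bytes/TB = 10,000,000,000,000 bytes
1 TiB = 1,099,511,627,776 bytes
10,000,000,000,000 / 1,099,511,627,776 = 9.1 TiB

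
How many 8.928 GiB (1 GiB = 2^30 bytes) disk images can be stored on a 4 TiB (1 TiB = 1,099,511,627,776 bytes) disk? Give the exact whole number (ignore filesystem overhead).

Capacity: 4 TiB = 4,398,046,511,104 bytes
Per item: 8.928 GiB = 9,586,367,004.672 bytes
⌊4,398,046,511,104 / 9,586,367,004.672⌋ = 458

458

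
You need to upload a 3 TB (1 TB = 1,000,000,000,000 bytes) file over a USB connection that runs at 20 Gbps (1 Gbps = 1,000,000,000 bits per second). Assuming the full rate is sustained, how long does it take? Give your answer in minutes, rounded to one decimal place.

3 TB = 3,000,000,000,000 bytes = 24,000,000,000,000 bits
20 Gbps = 20,000,000,000 bits/s
time = 24,000,000,000,000 / 20,000,000,000 = 1,200.00 s
1,200.00 s / 60 = 20.0 minutes

20.0 minutes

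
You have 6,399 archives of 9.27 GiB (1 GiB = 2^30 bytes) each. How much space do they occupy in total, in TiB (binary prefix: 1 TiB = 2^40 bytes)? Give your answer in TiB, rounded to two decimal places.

57.93 TiB

Total = 6,399 × 9.27 GiB = 59318.73 GiB
= 59318.73 × 1,073,741,824 bytes = 63,693,001,347,563.52 bytes
1 TiB = 1,099,511,627,776 bytes
63,693,001,347,563.52 / 1,099,511,627,776 = 57.93 TiB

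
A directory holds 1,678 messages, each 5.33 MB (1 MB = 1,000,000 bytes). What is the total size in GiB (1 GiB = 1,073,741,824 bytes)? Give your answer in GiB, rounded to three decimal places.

Total = 1,678 × 5.33 MB = 8943.74 MB
= 8943.74 × 1,000,000 bytes = 8,943,740,000 bytes
1 GiB = 1,073,741,824 bytes
8,943,740,000 / 1,073,741,824 = 8.330 GiB

8.330 GiB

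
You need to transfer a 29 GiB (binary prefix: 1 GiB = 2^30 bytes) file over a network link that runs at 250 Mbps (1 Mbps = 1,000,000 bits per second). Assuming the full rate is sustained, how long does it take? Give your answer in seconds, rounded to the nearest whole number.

29 GiB = 31,138,512,896 bytes = 249,108,103,168 bits
250 Mbps = 250,000,000 bits/s
time = 249,108,103,168 / 250,000,000 = 996 s

996 seconds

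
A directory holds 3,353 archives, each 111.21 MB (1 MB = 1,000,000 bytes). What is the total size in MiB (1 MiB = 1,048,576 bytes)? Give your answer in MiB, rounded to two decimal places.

Total = 3,353 × 111.21 MB = 372887.13 MB
= 372887.13 × 1,000,000 bytes = 372,887,130,000 bytes
1 MiB = 1,048,576 bytes
372,887,130,000 / 1,048,576 = 355,612.88 MiB

355,612.88 MiB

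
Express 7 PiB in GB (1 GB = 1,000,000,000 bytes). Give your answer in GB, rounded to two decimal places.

7,881,299.35 GB

7 PiB = 7 × 2^50 bytes = 7,881,299,347,898,368 bytes
1 GB = 1,000,000,000 bytes
7,881,299,347,898,368 / 1,000,000,000 = 7,881,299.35 GB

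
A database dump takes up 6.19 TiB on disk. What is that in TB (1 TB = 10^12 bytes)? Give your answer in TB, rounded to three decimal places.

6.19 TiB × 1,099,511,627,776 bytes/TiB = 6,805,976,975,933.44 bytes
1 TB = 10^12 bytes = 1,000,000,000,000 bytes
6,805,976,975,933.44 / 1,000,000,000,000 = 6.806 TB

6.806 TB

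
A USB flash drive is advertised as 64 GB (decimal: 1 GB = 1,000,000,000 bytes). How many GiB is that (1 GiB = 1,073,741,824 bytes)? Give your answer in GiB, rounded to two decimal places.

59.60 GiB

64 GB × 1,000,000,000 bytes/GB = 64,000,000,000 bytes
1 GiB = 1,073,741,824 bytes
64,000,000,000 / 1,073,741,824 = 59.60 GiB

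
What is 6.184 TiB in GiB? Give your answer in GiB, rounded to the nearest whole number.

6.184 TiB × 1,099,511,627,776 bytes/TiB = 6,799,379,906,166.784 bytes
1 GiB = 1,073,741,824 bytes
6,799,379,906,166.784 / 1,073,741,824 = 6,332 GiB

6,332 GiB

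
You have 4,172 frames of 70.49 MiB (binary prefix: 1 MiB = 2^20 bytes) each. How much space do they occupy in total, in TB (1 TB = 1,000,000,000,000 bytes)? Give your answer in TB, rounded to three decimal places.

0.308 TB

Total = 4,172 × 70.49 MiB = 294084.28 MiB
= 294084.28 × 1,048,576 bytes = 308,369,717,985.28 bytes
1 TB = 1,000,000,000,000 bytes
308,369,717,985.28 / 1,000,000,000,000 = 0.308 TB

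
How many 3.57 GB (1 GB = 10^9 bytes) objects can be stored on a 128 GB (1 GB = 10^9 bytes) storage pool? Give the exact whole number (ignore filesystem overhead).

35

Capacity: 128 GB = 128,000,000,000 bytes
Per item: 3.57 GB = 3,570,000,000 bytes
⌊128,000,000,000 / 3,570,000,000⌋ = 35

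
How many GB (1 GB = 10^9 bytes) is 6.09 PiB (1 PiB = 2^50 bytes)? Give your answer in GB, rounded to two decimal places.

6.09 PiB = 6.09 × 2^50 bytes = 6,856,730,432,671,580.16 bytes
1 GB = 10^9 bytes = 1,000,000,000 bytes
6,856,730,432,671,580.16 / 1,000,000,000 = 6,856,730.43 GB

6,856,730.43 GB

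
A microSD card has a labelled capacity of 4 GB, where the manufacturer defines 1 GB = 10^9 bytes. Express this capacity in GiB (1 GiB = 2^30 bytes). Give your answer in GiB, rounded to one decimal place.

4 GB = 4 × 10^9 bytes = 4,000,000,000 bytes
1 GiB = 2^30 bytes = 1,073,741,824 bytes
4,000,000,000 / 1,073,741,824 = 3.7 GiB

3.7 GiB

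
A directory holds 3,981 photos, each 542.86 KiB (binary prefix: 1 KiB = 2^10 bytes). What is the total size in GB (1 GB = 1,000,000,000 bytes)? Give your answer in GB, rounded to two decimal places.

Total = 3,981 × 542.86 KiB = 2161125.66 KiB
= 2161125.66 × 1,024 bytes = 2,212,992,675.84 bytes
1 GB = 1,000,000,000 bytes
2,212,992,675.84 / 1,000,000,000 = 2.21 GB

2.21 GB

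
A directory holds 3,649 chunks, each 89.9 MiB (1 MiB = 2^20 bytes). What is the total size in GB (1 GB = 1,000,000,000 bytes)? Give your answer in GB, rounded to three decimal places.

343.980 GB

Total = 3,649 × 89.9 MiB = 328045.1 MiB
= 328045.1 × 1,048,576 bytes = 343,980,218,777.6 bytes
1 GB = 1,000,000,000 bytes
343,980,218,777.6 / 1,000,000,000 = 343.980 GB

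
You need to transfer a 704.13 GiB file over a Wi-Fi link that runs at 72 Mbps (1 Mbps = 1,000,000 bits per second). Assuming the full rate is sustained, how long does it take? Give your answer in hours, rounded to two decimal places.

704.13 GiB = 756,053,830,533.12 bytes = 6,048,430,644,264.96 bits
72 Mbps = 72,000,000 bits/s
time = 6,048,430,644,264.96 / 72,000,000 = 84,005.9812 s
84,005.9812 s / 3600 = 23.33 hours

23.33 hours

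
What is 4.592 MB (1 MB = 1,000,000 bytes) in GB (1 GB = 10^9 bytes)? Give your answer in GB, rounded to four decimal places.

4.592 MB = 4.592 × 10^6 bytes = 4,592,000 bytes
1 GB = 1,000,000,000 bytes
4,592,000 / 1,000,000,000 = 0.0046 GB

0.0046 GB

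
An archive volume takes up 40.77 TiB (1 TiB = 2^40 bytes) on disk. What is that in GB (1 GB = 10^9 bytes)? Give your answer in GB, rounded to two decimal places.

40.77 TiB = 40.77 × 2^40 bytes = 44,827,089,064,427.52 bytes
1 GB = 1,000,000,000 bytes
44,827,089,064,427.52 / 1,000,000,000 = 44,827.09 GB

44,827.09 GB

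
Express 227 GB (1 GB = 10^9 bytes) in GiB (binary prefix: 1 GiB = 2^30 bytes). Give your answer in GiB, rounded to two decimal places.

211.41 GiB

227 GB = 227 × 10^9 bytes = 227,000,000,000 bytes
1 GiB = 2^30 bytes = 1,073,741,824 bytes
227,000,000,000 / 1,073,741,824 = 211.41 GiB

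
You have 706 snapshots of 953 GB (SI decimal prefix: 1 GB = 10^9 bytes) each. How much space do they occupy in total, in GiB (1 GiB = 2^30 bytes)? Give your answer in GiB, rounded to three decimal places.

Total = 706 × 953 GB = 672,818 GB
= 672,818 × 1,000,000,000 bytes = 672,818,000,000,000 bytes
1 GiB = 1,073,741,824 bytes
672,818,000,000,000 / 1,073,741,824 = 626,610.592 GiB

626,610.592 GiB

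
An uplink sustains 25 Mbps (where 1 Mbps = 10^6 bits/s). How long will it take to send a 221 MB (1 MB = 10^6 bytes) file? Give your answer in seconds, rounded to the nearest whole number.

221 MB = 221,000,000 bytes = 1,768,000,000 bits
25 Mbps = 25,000,000 bits/s
time = 1,768,000,000 / 25,000,000 = 71 s

71 seconds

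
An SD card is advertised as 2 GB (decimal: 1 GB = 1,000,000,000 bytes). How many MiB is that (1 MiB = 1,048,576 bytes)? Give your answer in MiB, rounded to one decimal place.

2 GB = 2 × 10^9 bytes = 2,000,000,000 bytes
1 MiB = 2^20 bytes = 1,048,576 bytes
2,000,000,000 / 1,048,576 = 1,907.3 MiB

1,907.3 MiB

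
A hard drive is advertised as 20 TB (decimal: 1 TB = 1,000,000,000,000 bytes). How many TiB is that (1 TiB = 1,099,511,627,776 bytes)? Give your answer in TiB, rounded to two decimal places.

18.19 TiB

20 TB = 20 × 10^12 bytes = 20,000,000,000,000 bytes
1 TiB = 1,099,511,627,776 bytes
20,000,000,000,000 / 1,099,511,627,776 = 18.19 TiB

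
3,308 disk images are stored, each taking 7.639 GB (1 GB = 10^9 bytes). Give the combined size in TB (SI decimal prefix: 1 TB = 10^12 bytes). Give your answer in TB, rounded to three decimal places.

25.270 TB

Total = 3,308 × 7.639 GB = 25269.812 GB
= 25269.812 × 1,000,000,000 bytes = 25,269,812,000,000 bytes
1 TB = 1,000,000,000,000 bytes
25,269,812,000,000 / 1,000,000,000,000 = 25.270 TB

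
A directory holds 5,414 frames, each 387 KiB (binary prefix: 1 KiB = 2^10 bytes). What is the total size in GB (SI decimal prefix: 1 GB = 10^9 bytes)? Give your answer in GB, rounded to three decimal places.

2.146 GB

Total = 5,414 × 387 KiB = 2,095,218 KiB
= 2,095,218 × 1,024 bytes = 2,145,503,232 bytes
1 GB = 1,000,000,000 bytes
2,145,503,232 / 1,000,000,000 = 2.146 GB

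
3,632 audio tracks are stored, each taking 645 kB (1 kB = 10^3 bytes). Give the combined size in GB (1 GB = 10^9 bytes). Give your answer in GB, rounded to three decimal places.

Total = 3,632 × 645 kB = 2,342,640 kB
= 2,342,640 × 1,000 bytes = 2,342,640,000 bytes
1 GB = 1,000,000,000 bytes
2,342,640,000 / 1,000,000,000 = 2.343 GB

2.343 GB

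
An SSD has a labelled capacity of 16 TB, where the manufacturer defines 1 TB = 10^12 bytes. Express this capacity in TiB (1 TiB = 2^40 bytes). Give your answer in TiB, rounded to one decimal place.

16 TB = 16 × 10^12 bytes = 16,000,000,000,000 bytes
1 TiB = 1,099,511,627,776 bytes
16,000,000,000,000 / 1,099,511,627,776 = 14.6 TiB

14.6 TiB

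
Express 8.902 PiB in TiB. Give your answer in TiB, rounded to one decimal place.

8.902 PiB = 8.902 × 2^50 bytes = 10,022,760,970,713,038.848 bytes
1 TiB = 2^40 bytes = 1,099,511,627,776 bytes
10,022,760,970,713,038.848 / 1,099,511,627,776 = 9,115.6 TiB

9,115.6 TiB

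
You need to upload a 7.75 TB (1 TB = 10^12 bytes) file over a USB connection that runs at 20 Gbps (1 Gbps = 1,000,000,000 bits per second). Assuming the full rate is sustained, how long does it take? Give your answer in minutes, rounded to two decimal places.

7.75 TB = 7,750,000,000,000 bytes = 62,000,000,000,000 bits
20 Gbps = 20,000,000,000 bits/s
time = 62,000,000,000,000 / 20,000,000,000 = 3,100.000 s
3,100.000 s / 60 = 51.67 minutes

51.67 minutes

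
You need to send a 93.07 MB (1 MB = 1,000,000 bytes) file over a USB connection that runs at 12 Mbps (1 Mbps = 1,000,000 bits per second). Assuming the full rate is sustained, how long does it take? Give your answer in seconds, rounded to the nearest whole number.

93.07 MB = 93,070,000 bytes = 744,560,000 bits
12 Mbps = 12,000,000 bits/s
time = 744,560,000 / 12,000,000 = 62 s

62 seconds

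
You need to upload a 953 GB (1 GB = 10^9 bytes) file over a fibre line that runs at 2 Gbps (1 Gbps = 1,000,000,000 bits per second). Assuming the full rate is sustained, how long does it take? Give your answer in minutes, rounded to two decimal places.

953 GB = 953,000,000,000 bytes = 7,624,000,000,000 bits
2 Gbps = 2,000,000,000 bits/s
time = 7,624,000,000,000 / 2,000,000,000 = 3,812.000 s
3,812.000 s / 60 = 63.53 minutes

63.53 minutes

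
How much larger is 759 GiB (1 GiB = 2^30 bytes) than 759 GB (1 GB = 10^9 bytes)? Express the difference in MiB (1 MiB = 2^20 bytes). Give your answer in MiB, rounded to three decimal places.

53,377.194 MiB

759 GiB = 759 × 1,073,741,824 = 814,970,044,416 bytes
759 GB = 759 × 1,000,000,000 = 759,000,000,000 bytes
difference = 55,970,044,416 bytes
55,970,044,416 / 1,048,576 = 53,377.194 MiB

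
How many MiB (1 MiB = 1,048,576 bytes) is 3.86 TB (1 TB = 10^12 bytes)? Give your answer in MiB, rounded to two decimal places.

3,681,182.86 MiB

3.86 TB = 3.86 × 10^12 bytes = 3,860,000,000,000 bytes
1 MiB = 1,048,576 bytes
3,860,000,000,000 / 1,048,576 = 3,681,182.86 MiB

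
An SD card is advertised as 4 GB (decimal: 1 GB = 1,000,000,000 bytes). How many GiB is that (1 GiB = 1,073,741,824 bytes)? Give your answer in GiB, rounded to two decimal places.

4 GB = 4 × 10^9 bytes = 4,000,000,000 bytes
1 GiB = 2^30 bytes = 1,073,741,824 bytes
4,000,000,000 / 1,073,741,824 = 3.73 GiB

3.73 GiB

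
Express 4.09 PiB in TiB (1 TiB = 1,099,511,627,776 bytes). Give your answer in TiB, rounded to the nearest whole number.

4.09 PiB = 4.09 × 2^50 bytes = 4,604,930,618,986,332.16 bytes
1 TiB = 2^40 bytes = 1,099,511,627,776 bytes
4,604,930,618,986,332.16 / 1,099,511,627,776 = 4,188 TiB

4,188 TiB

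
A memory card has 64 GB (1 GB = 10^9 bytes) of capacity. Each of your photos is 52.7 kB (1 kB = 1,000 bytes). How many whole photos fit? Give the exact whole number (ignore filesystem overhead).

Capacity: 64 GB = 64,000,000,000 bytes
Per item: 52.7 kB = 52,700 bytes
⌊64,000,000,000 / 52,700⌋ = 1,214,421

1,214,421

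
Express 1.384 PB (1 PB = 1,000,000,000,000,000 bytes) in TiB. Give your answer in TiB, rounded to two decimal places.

1.384 PB = 1.384 × 10^15 bytes = 1,384,000,000,000,000 bytes
1 TiB = 2^40 bytes = 1,099,511,627,776 bytes
1,384,000,000,000,000 / 1,099,511,627,776 = 1,258.74 TiB

1,258.74 TiB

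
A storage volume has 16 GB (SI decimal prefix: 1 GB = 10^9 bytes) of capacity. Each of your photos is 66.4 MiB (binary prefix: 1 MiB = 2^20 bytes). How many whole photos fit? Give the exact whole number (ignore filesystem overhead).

229

Capacity: 16 GB = 16,000,000,000 bytes
Per item: 66.4 MiB = 69,625,446.4 bytes
⌊16,000,000,000 / 69,625,446.4⌋ = 229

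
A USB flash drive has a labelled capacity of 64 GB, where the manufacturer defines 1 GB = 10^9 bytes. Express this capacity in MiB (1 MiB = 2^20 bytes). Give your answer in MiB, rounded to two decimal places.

64 GB × 1,000,000,000 bytes/GB = 64,000,000,000 bytes
1 MiB = 2^20 bytes = 1,048,576 bytes
64,000,000,000 / 1,048,576 = 61,035.16 MiB

61,035.16 MiB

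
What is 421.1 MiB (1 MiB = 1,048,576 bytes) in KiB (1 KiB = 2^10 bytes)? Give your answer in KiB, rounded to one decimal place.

421.1 MiB × 1,048,576 bytes/MiB = 441,555,353.6 bytes
1 KiB = 2^10 bytes = 1,024 bytes
441,555,353.6 / 1,024 = 431,206.4 KiB

431,206.4 KiB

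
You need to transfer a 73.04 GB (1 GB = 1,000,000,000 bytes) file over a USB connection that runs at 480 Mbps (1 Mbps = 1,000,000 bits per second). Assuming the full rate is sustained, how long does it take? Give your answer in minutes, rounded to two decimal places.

73.04 GB = 73,040,000,000 bytes = 584,320,000,000 bits
480 Mbps = 480,000,000 bits/s
time = 584,320,000,000 / 480,000,000 = 1,217.333 s
1,217.333 s / 60 = 20.29 minutes

20.29 minutes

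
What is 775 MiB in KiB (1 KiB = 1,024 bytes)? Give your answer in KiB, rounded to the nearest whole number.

793,600 KiB

775 MiB = 775 × 2^20 bytes = 812,646,400 bytes
1 KiB = 2^10 bytes = 1,024 bytes
812,646,400 / 1,024 = 793,600 KiB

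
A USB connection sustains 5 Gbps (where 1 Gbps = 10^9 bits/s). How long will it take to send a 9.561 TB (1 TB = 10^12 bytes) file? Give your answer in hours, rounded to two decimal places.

9.561 TB = 9,561,000,000,000 bytes = 76,488,000,000,000 bits
5 Gbps = 5,000,000,000 bits/s
time = 76,488,000,000,000 / 5,000,000,000 = 15,297.6000 s
15,297.6000 s / 3600 = 4.25 hours

4.25 hours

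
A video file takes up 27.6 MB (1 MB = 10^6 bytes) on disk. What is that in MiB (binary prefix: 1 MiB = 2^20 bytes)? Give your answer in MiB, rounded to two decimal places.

26.32 MiB

27.6 MB = 27.6 × 10^6 bytes = 27,600,000 bytes
1 MiB = 2^20 bytes = 1,048,576 bytes
27,600,000 / 1,048,576 = 26.32 MiB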